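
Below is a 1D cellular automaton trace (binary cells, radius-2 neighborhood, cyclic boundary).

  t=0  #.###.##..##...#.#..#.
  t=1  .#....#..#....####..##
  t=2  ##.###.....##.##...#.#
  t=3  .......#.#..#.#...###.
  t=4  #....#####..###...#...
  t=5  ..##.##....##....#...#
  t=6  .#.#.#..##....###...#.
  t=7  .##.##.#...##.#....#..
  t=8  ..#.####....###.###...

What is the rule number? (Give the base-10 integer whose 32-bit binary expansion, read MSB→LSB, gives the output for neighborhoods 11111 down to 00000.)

  nb #####: next=.  (t=4,i=7, bit31=0)
  nb ####.: next=.  (t=1,i=16, bit30=0)
  nb ###.#: next=.  (t=0,i=4, bit29=0)
  nb ###..: next=.  (t=1,i=17, bit28=0)
  nb ##.##: next=.  (t=0,i=5, bit27=0)
  nb ##.#.: next=#  (t=1,i=0, bit26=1)
  nb ##..#: next=.  (t=0,i=8, bit25=0)
  nb ##...: next=.  (t=0,i=12, bit24=0)
  nb #.###: next=.  (t=0,i=2, bit23=0)
  nb #.##.: next=#  (t=0,i=6, bit22=1)
  nb #.#.#: next=.  (t=0,i=0, bit21=0)
  nb #.#..: next=#  (t=0,i=17, bit20=1)
  nb #..##: next=#  (t=0,i=9, bit19=1)
  nb #..#.: next=.  (t=0,i=19, bit18=0)
  nb #...#: next=.  (t=0,i=13, bit17=0)
  nb #....: next=#  (t=1,i=3, bit16=1)
  nb .####: next=#  (t=1,i=15, bit15=1)
  nb .###.: next=.  (t=0,i=3, bit14=0)
  nb .##.#: next=#  (t=1,i=21, bit13=1)
  nb .##..: next=.  (t=0,i=7, bit12=0)
  nb .#.##: next=#  (t=0,i=1, bit11=1)
  nb .#.#.: next=#  (t=0,i=16, bit10=1)
  nb .#..#: next=.  (t=0,i=18, bit9=0)
  nb .#...: next=.  (t=1,i=2, bit8=0)
  nb ..###: next=#  (t=1,i=14, bit7=1)
  nb ..##.: next=.  (t=0,i=10, bit6=0)
  nb ..#.#: next=#  (t=0,i=15, bit5=1)
  nb ..#..: next=.  (t=1,i=6, bit4=0)
  nb ...##: next=.  (t=1,i=13, bit3=0)
  nb ...#.: next=#  (t=0,i=14, bit2=1)
  nb ....#: next=#  (t=1,i=4, bit1=1)
  nb .....: next=.  (t=2,i=8, bit0=0)
  bits 00000100010110011010110010100110 = 72985766

72985766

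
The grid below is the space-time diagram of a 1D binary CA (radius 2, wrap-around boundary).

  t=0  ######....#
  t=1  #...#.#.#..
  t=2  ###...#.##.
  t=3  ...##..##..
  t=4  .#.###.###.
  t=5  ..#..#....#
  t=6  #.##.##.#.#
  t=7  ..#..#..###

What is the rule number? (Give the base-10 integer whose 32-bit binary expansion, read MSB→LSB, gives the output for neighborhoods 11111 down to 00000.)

1668455250

  [31] ##### => .  t=0,i=1
  [30] ####. => #  t=0,i=4
  [29] ###.# => #  t=4,i=5
  [28] ###.. => .  t=0,i=5
  [27] ##.## => .  t=2,i=10
  [26] ##.#. => .  t=6,i=7
  [25] ##..# => #  t=3,i=5
  [24] ##... => #  t=0,i=6
  [23] #.### => .  t=2,i=0
  [22] #.##. => #  t=2,i=8
  [21] #.#.# => #  t=1,i=6
  [20] #.#.. => #  t=1,i=8
  [19] #..## => .  t=3,i=6
  [18] #..#. => .  t=1,i=10
  [17] #...# => #  t=1,i=2
  [16] #.... => .  t=0,i=7
  [15] .#### => #  t=0,i=0
  [14] .###. => .  t=2,i=1
  [13] .##.# => .  t=2,i=9
  [12] .##.. => #  t=3,i=4
  [11] .#.## => #  t=2,i=7
  [10] .#.#. => .  t=1,i=5
  [9] .#..# => #  t=1,i=9
  [8] .#... => #  t=1,i=1
  [7] ..### => .  t=0,i=10
  [6] ..##. => #  t=3,i=3
  [5] ..#.# => .  t=1,i=4
  [4] ..#.. => #  t=1,i=0
  [3] ...## => .  t=0,i=9
  [2] ...#. => .  t=1,i=3
  [1] ....# => #  t=0,i=8
  [0] ..... => .  t=3,i=0
  bits 01100011011100101001101101010010 = 1668455250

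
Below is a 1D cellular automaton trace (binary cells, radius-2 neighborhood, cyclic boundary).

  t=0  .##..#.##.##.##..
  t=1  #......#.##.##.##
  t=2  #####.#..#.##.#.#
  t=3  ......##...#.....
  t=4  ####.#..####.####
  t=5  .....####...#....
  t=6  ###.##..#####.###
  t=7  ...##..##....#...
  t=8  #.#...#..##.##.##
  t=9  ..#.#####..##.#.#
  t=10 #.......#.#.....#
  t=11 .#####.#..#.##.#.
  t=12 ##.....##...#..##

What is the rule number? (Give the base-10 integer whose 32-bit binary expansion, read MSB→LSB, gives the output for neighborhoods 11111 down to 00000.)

425411229

  #####|.  b31=0 t=2,i=1
  ####.|.  b30=0 t=2,i=3
  ###.#|.  b29=0 t=2,i=4
  ###..|#  b28=1 t=1,i=0
  ##.##|#  b27=1 t=0,i=9
  ##.#.|.  b26=0 t=2,i=5
  ##..#|.  b25=0 t=0,i=3
  ##...|#  b24=1 t=0,i=15
  #.###|.  b23=0 t=1,i=15
  #.##.|#  b22=1 t=0,i=7
  #.#.#|.  b21=0 t=2,i=14
  #.#..|#  b20=1 t=2,i=6
  #..##|#  b19=1 t=4,i=7
  #..#.|.  b18=0 t=0,i=4
  #...#|#  b17=1 t=0,i=16
  #....|#  b16=1 t=1,i=2
  .####|.  b15=0 t=2,i=0
  .###.|#  b14=1 t=1,i=16
  .##.#|.  b13=0 t=0,i=8
  .##..|.  b12=0 t=0,i=2
  .#.##|.  b11=0 t=0,i=6
  .#.#.|.  b10=0 t=9,i=15
  .#..#|#  b9=1 t=2,i=7
  .#...|.  b8=0 t=3,i=12
  ..###|#  b7=1 t=4,i=8
  ..##.|.  b6=0 t=0,i=1
  ..#.#|.  b5=0 t=0,i=5
  ..#..|#  b4=1 t=3,i=11
  ...##|#  b3=1 t=0,i=0
  ...#.|#  b2=1 t=1,i=6
  ....#|.  b1=0 t=1,i=5
  .....|#  b0=1 t=1,i=3
  bits 00011001010110110100001010011101 = 425411229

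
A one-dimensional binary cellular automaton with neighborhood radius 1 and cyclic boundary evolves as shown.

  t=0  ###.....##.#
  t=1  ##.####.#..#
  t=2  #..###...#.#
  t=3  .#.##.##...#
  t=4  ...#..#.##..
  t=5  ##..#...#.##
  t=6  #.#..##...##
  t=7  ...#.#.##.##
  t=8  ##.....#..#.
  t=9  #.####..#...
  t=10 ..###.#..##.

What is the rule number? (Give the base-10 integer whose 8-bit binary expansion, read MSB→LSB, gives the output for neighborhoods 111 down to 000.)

  ### -> #   bit 7 = 1  t=0,i=0
  ##. -> .   bit 6 = 0  t=0,i=2
  #.# -> .   bit 5 = 0  t=0,i=10
  #.. -> #   bit 4 = 1  t=0,i=3
  .## -> #   bit 3 = 1  t=0,i=8
  .#. -> .   bit 2 = 0  t=1,i=8
  ..# -> .   bit 1 = 0  t=0,i=7
  ... -> #   bit 0 = 1  t=0,i=4
  bits 10011001 = 153

153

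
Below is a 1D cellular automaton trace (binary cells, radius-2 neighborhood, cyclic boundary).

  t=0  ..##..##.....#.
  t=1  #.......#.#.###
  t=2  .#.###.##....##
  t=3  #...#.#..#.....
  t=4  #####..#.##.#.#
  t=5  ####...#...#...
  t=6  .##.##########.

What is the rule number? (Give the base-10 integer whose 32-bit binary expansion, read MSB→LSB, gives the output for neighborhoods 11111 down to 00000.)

3439510325

  #####|#  b31=1 t=4,i=1
  ####.|#  b30=1 t=1,i=14
  ###.#|.  b29=0 t=2,i=5
  ###..|.  b28=0 t=1,i=0
  ##.##|#  b27=1 t=2,i=6
  ##.#.|#  b26=1 t=2,i=0
  ##..#|.  b25=0 t=0,i=4
  ##...|#  b24=1 t=0,i=8
  #.###|.  b23=0 t=1,i=12
  #.##.|.  b22=0 t=2,i=7
  #.#.#|.  b21=0 t=1,i=10
  #.#..|.  b20=0 t=3,i=6
  #..##|.  b19=0 t=0,i=5
  #..#.|.  b18=0 t=3,i=8
  #...#|#  b17=1 t=0,i=0
  #....|.  b16=0 t=0,i=9
  .####|#  b15=1 t=1,i=13
  .###.|#  b14=1 t=2,i=4
  .##.#|.  b13=0 t=2,i=14
  .##..|.  b12=0 t=0,i=3
  .#.##|.  b11=0 t=1,i=11
  .#.#.|.  b10=0 t=1,i=9
  .#..#|#  b9=1 t=3,i=7
  .#...|#  b8=1 t=0,i=14
  ..###|.  b7=0 t=5,i=0
  ..##.|.  b6=0 t=0,i=2
  ..#.#|#  b5=1 t=1,i=8
  ..#..|#  b4=1 t=0,i=13
  ...##|.  b3=0 t=0,i=1
  ...#.|#  b2=1 t=0,i=12
  ....#|.  b1=0 t=0,i=11
  .....|#  b0=1 t=0,i=10
  bits 11001101000000101100001100110101 = 3439510325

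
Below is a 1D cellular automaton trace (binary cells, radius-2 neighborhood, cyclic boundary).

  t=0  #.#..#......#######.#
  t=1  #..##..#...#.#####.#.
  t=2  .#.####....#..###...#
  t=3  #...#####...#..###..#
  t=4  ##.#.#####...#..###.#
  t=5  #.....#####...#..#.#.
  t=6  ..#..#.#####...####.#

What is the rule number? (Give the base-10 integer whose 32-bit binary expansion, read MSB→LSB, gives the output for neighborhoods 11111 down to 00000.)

  #####|#  b31=1 t=0,i=14
  ####.|#  b30=1 t=0,i=17
  ###.#|.  b29=0 t=0,i=18
  ###..|#  b28=1 t=2,i=6
  ##.##|#  b27=1 t=0,i=19
  ##.#.|.  b26=0 t=0,i=1
  ##..#|#  b25=1 t=1,i=5
  ##...|#  b24=1 t=2,i=7
  #.###|.  b23=0 t=1,i=13
  #.##.|.  b22=0 t=0,i=20
  #.#.#|.  b21=0 t=1,i=19
  #.#..|.  b20=0 t=0,i=2
  #..##|.  b19=0 t=1,i=2
  #..#.|#  b18=1 t=0,i=4
  #...#|.  b17=0 t=1,i=9
  #....|#  b16=1 t=0,i=7
  .####|#  b15=1 t=0,i=13
  .###.|#  b14=1 t=2,i=15
  .##.#|#  b13=1 t=0,i=0
  .##..|#  b12=1 t=1,i=4
  .#.##|.  b11=0 t=1,i=12
  .#.#.|#  b10=1 t=1,i=20
  .#..#|#  b9=1 t=0,i=3
  .#...|.  b8=0 t=0,i=6
  ..###|.  b7=0 t=0,i=12
  ..##.|#  b6=1 t=1,i=3
  ..#.#|#  b5=1 t=1,i=11
  ..#..|.  b4=0 t=0,i=5
  ...##|#  b3=1 t=0,i=11
  ...#.|.  b2=0 t=1,i=10
  ....#|.  b1=0 t=0,i=10
  .....|.  b0=0 t=0,i=8
  bits 11011011000001011111011001101000 = 3674601064

3674601064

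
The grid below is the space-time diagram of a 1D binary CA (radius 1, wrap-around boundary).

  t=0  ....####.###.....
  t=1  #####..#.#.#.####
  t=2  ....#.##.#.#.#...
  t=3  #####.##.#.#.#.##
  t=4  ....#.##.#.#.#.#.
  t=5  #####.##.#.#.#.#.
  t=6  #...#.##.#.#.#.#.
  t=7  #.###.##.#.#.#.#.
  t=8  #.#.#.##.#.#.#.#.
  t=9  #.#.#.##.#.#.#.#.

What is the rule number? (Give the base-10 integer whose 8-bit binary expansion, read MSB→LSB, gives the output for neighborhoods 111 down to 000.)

79

  ###|.  b7=0 t=0,i=5
  ##.|#  b6=1 t=0,i=7
  #.#|.  b5=0 t=0,i=8
  #..|.  b4=0 t=0,i=12
  .##|#  b3=1 t=0,i=4
  .#.|#  b2=1 t=1,i=7
  ..#|#  b1=1 t=0,i=3
  ...|#  b0=1 t=0,i=0
  bits 01001111 = 79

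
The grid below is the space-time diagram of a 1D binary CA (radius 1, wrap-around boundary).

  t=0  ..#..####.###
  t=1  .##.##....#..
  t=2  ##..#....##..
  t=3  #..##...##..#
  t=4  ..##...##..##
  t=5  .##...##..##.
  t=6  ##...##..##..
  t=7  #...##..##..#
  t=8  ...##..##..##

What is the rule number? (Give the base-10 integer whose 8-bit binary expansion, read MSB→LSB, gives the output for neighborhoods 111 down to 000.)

  [7] ### => .  t=0,i=6
  [6] ##. => .  t=0,i=8
  [5] #.# => .  t=0,i=9
  [4] #.. => .  t=0,i=0
  [3] .## => #  t=0,i=5
  [2] .#. => #  t=0,i=2
  [1] ..# => #  t=0,i=1
  [0] ... => .  t=1,i=7
  bits 00001110 = 14

14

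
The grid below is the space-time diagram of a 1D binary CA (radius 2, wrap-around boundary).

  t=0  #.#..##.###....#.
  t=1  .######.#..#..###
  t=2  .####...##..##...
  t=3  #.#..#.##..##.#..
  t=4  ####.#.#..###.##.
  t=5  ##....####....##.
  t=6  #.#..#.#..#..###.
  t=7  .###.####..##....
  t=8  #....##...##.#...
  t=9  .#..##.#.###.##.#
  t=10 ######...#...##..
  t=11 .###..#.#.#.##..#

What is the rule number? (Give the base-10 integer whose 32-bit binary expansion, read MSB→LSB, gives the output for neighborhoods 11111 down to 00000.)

  nb #####: next=#  (t=1,i=3, bit31=1)
  nb ####.: next=.  (t=1,i=5, bit30=0)
  nb ###.#: next=.  (t=1,i=6, bit29=0)
  nb ###..: next=.  (t=0,i=10, bit28=0)
  nb ##.##: next=.  (t=0,i=7, bit27=0)
  nb ##.#.: next=.  (t=1,i=7, bit26=0)
  nb ##..#: next=.  (t=2,i=10, bit25=0)
  nb ##...: next=#  (t=0,i=11, bit24=1)
  nb #.###: next=#  (t=0,i=8, bit23=1)
  nb #.##.: next=#  (t=3,i=7, bit22=1)
  nb #.#.#: next=.  (t=0,i=0, bit21=0)
  nb #.#..: next=#  (t=0,i=2, bit20=1)
  nb #..##: next=#  (t=0,i=4, bit19=1)
  nb #..#.: next=.  (t=1,i=10, bit18=0)
  nb #...#: next=.  (t=2,i=6, bit17=0)
  nb #....: next=.  (t=0,i=12, bit16=0)
  nb .####: next=#  (t=1,i=2, bit15=1)
  nb .###.: next=.  (t=0,i=9, bit14=0)
  nb .##.#: next=#  (t=0,i=6, bit13=1)
  nb .##..: next=.  (t=2,i=9, bit12=0)
  nb .#.##: next=.  (t=3,i=6, bit11=0)
  nb .#.#.: next=#  (t=0,i=1, bit10=1)
  nb .#..#: next=#  (t=0,i=3, bit9=1)
  nb .#...: next=#  (t=8,i=1, bit8=1)
  nb ..###: next=.  (t=1,i=14, bit7=0)
  nb ..##.: next=#  (t=0,i=5, bit6=1)
  nb ..#.#: next=#  (t=0,i=15, bit5=1)
  nb ..#..: next=.  (t=1,i=11, bit4=0)
  nb ...##: next=#  (t=2,i=0, bit3=1)
  nb ...#.: next=#  (t=0,i=14, bit2=1)
  nb ....#: next=.  (t=0,i=13, bit1=0)
  nb .....: next=.  (t=7,i=15, bit0=0)
  bits 10000001110110001010011101101100 = 2178459500

2178459500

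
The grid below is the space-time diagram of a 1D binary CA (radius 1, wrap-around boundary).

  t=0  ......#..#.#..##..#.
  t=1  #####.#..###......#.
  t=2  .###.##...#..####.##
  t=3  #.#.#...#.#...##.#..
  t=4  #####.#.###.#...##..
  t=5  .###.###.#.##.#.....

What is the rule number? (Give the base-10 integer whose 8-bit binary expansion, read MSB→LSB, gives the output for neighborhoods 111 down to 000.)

165

  [7] ### => #  t=1,i=1
  [6] ##. => .  t=0,i=15
  [5] #.# => #  t=0,i=10
  [4] #.. => .  t=0,i=7
  [3] .## => .  t=0,i=14
  [2] .#. => #  t=0,i=6
  [1] ..# => .  t=0,i=5
  [0] ... => #  t=0,i=0
  bits 10100101 = 165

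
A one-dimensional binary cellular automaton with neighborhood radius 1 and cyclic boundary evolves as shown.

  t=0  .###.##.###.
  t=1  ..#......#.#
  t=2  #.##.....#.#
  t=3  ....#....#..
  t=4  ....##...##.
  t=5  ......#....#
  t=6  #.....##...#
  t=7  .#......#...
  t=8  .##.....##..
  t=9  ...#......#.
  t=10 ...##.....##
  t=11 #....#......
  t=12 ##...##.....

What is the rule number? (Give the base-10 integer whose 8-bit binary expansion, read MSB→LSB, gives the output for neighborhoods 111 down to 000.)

  ###|#  b7=1 t=0,i=2
  ##.|.  b6=0 t=0,i=3
  #.#|.  b5=0 t=0,i=4
  #..|#  b4=1 t=0,i=11
  .##|.  b3=0 t=0,i=1
  .#.|#  b2=1 t=1,i=2
  ..#|.  b1=0 t=0,i=0
  ...|.  b0=0 t=1,i=4
  bits 10010100 = 148

148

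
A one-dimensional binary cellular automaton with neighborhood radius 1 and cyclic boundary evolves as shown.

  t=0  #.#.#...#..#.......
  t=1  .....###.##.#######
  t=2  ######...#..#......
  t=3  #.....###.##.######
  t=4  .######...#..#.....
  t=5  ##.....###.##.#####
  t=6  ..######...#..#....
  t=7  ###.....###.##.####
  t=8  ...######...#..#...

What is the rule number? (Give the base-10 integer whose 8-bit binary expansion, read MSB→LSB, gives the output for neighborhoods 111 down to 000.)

27

  [7] ### => .  t=1,i=6
  [6] ##. => .  t=1,i=7
  [5] #.# => .  t=0,i=1
  [4] #.. => #  t=0,i=5
  [3] .## => #  t=1,i=5
  [2] .#. => .  t=0,i=0
  [1] ..# => #  t=0,i=7
  [0] ... => #  t=0,i=6
  bits 00011011 = 27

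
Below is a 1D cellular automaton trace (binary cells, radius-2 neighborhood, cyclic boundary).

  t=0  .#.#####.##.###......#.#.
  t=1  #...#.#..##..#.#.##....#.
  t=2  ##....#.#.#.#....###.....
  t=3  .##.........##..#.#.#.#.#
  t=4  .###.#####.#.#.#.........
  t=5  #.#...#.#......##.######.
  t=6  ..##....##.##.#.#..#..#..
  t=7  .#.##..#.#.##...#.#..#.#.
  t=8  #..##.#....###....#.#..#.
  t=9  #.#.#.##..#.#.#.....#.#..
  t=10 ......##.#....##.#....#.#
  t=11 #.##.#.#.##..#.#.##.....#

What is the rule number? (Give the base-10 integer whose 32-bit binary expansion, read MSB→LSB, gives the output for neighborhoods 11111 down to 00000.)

  nb #####: next=.  (t=0,i=5, bit31=0)
  nb ####.: next=#  (t=0,i=6, bit30=1)
  nb ###.#: next=.  (t=0,i=7, bit29=0)
  nb ###..: next=.  (t=0,i=14, bit28=0)
  nb ##.##: next=.  (t=0,i=8, bit27=0)
  nb ##.#.: next=.  (t=4,i=10, bit26=0)
  nb ##..#: next=.  (t=1,i=11, bit25=0)
  nb ##...: next=#  (t=0,i=15, bit24=1)
  nb #.###: next=.  (t=0,i=3, bit23=0)
  nb #.##.: next=#  (t=0,i=9, bit22=1)
  nb #.#.#: next=.  (t=1,i=15, bit21=0)
  nb #.#..: next=#  (t=0,i=23, bit20=1)
  nb #..##: next=#  (t=1,i=8, bit19=1)
  nb #..#.: next=#  (t=0,i=0, bit18=1)
  nb #...#: next=.  (t=1,i=2, bit17=0)
  nb #....: next=.  (t=0,i=16, bit16=0)
  nb .####: next=#  (t=0,i=4, bit15=1)
  nb .###.: next=#  (t=0,i=13, bit14=1)
  nb .##.#: next=#  (t=0,i=10, bit13=1)
  nb .##..: next=#  (t=1,i=10, bit12=1)
  nb .#.##: next=.  (t=0,i=2, bit11=0)
  nb .#.#.: next=.  (t=0,i=22, bit10=0)
  nb .#..#: next=.  (t=0,i=24, bit9=0)
  nb .#...: next=#  (t=1,i=1, bit8=1)
  nb ..###: next=.  (t=2,i=17, bit7=0)
  nb ..##.: next=.  (t=1,i=9, bit6=0)
  nb ..#.#: next=.  (t=0,i=1, bit5=0)
  nb ..#..: next=.  (t=6,i=19, bit4=0)
  nb ...##: next=#  (t=2,i=16, bit3=1)
  nb ...#.: next=.  (t=0,i=20, bit2=0)
  nb ....#: next=.  (t=0,i=19, bit1=0)
  nb .....: next=#  (t=0,i=17, bit0=1)
  bits 01000001010111001111000100001001 = 1096610057

1096610057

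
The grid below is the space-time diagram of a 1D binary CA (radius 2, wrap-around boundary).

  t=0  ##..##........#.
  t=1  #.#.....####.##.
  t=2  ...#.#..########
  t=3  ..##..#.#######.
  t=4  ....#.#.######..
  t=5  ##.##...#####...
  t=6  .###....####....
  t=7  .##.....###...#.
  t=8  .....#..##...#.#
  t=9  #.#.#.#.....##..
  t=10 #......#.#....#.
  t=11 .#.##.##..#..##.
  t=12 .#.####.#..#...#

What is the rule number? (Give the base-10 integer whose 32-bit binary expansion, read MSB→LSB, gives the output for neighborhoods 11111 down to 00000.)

4005618597

  nb #####: next=#  (t=2,i=10, bit31=1)
  nb ####.: next=#  (t=1,i=10, bit30=1)
  nb ###.#: next=#  (t=1,i=11, bit29=1)
  nb ###..: next=.  (t=2,i=15, bit28=0)
  nb ##.##: next=#  (t=1,i=12, bit27=1)
  nb ##.#.: next=#  (t=1,i=15, bit26=1)
  nb ##..#: next=#  (t=0,i=2, bit25=1)
  nb ##...: next=.  (t=0,i=6, bit24=0)
  nb #.###: next=#  (t=3,i=8, bit23=1)
  nb #.##.: next=#  (t=0,i=0, bit22=1)
  nb #.#.#: next=.  (t=1,i=0, bit21=0)
  nb #.#..: next=.  (t=1,i=2, bit20=0)
  nb #..##: next=.  (t=0,i=3, bit19=0)
  nb #..#.: next=.  (t=3,i=5, bit18=0)
  nb #...#: next=.  (t=2,i=1, bit17=0)
  nb #....: next=.  (t=0,i=7, bit16=0)
  nb .####: next=#  (t=1,i=9, bit15=1)
  nb .###.: next=#  (t=6,i=2, bit14=1)
  nb .##.#: next=#  (t=1,i=14, bit13=1)
  nb .##..: next=.  (t=0,i=1, bit12=0)
  nb .#.##: next=.  (t=0,i=15, bit11=0)
  nb .#.#.: next=.  (t=1,i=1, bit10=0)
  nb .#..#: next=#  (t=2,i=6, bit9=1)
  nb .#...: next=#  (t=1,i=3, bit8=1)
  nb ..###: next=#  (t=1,i=8, bit7=1)
  nb ..##.: next=.  (t=0,i=4, bit6=0)
  nb ..#.#: next=#  (t=0,i=14, bit5=1)
  nb ..#..: next=.  (t=7,i=14, bit4=0)
  nb ...##: next=.  (t=1,i=7, bit3=0)
  nb ...#.: next=#  (t=0,i=13, bit2=1)
  nb ....#: next=.  (t=0,i=12, bit1=0)
  nb .....: next=#  (t=0,i=8, bit0=1)
  bits 11101110110000001110001110100101 = 4005618597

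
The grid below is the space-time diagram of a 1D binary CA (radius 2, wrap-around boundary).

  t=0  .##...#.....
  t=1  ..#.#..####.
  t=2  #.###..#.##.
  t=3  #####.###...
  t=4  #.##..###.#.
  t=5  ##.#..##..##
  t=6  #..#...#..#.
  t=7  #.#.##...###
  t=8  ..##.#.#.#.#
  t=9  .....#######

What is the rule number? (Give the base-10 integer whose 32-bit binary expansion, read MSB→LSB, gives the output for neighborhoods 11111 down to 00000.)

3501677985

  ##### -> #   bit 31 = 1  t=3,i=2
  ####. -> #   bit 30 = 1  t=1,i=9
  ###.# -> .   bit 29 = 0  t=3,i=4
  ###.. -> #   bit 28 = 1  t=1,i=10
  ##.## -> .   bit 27 = 0  t=3,i=5
  ##.#. -> .   bit 26 = 0  t=2,i=11
  ##..# -> .   bit 25 = 0  t=2,i=5
  ##... -> .   bit 24 = 0  t=0,i=3
  #.### -> #   bit 23 = 1  t=2,i=2
  #.##. -> .   bit 22 = 0  t=2,i=9
  #.#.# -> #   bit 21 = 1  t=2,i=0
  #.#.. -> #   bit 20 = 1  t=1,i=4
  #..## -> .   bit 19 = 0  t=1,i=6
  #..#. -> #   bit 18 = 1  t=2,i=6
  #...# -> #   bit 17 = 1  t=0,i=4
  #.... -> #   bit 16 = 1  t=0,i=8
  .#### -> .   bit 15 = 0  t=1,i=8
  .###. -> #   bit 14 = 1  t=2,i=3
  .##.# -> .   bit 13 = 0  t=2,i=10
  .##.. -> #   bit 12 = 1  t=0,i=2
  .#.## -> #   bit 11 = 1  t=2,i=1
  .#.#. -> #   bit 10 = 1  t=1,i=3
  .#..# -> .   bit 9 = 0  t=1,i=5
  .#... -> #   bit 8 = 1  t=0,i=7
  ..### -> #   bit 7 = 1  t=1,i=7
  ..##. -> .   bit 6 = 0  t=0,i=1
  ..#.# -> #   bit 5 = 1  t=1,i=2
  ..#.. -> .   bit 4 = 0  t=0,i=6
  ...## -> .   bit 3 = 0  t=0,i=0
  ...#. -> .   bit 2 = 0  t=0,i=5
  ....# -> .   bit 1 = 0  t=0,i=11
  ..... -> #   bit 0 = 1  t=0,i=9
  bits 11010000101101110101110110100001 = 3501677985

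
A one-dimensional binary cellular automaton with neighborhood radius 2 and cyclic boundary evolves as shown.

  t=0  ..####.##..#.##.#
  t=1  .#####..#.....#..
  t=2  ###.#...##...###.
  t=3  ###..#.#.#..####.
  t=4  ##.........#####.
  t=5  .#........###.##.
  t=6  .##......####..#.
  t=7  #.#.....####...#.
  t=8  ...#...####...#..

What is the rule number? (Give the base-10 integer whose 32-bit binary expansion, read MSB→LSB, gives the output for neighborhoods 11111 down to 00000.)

  ##### -> .   bit 31 = 0  t=1,i=3
  ####. -> #   bit 30 = 1  t=0,i=4
  ###.# -> #   bit 29 = 1  t=0,i=5
  ###.. -> .   bit 28 = 0  t=1,i=5
  ##.## -> .   bit 27 = 0  t=0,i=6
  ##.#. -> .   bit 26 = 0  t=0,i=15
  ##..# -> .   bit 25 = 0  t=0,i=9
  ##... -> .   bit 24 = 0  t=2,i=10
  #.### -> #   bit 23 = 1  t=2,i=0
  #.##. -> .   bit 22 = 0  t=0,i=7
  #.#.# -> .   bit 21 = 0  t=3,i=7
  #.#.. -> .   bit 20 = 0  t=0,i=16
  #..## -> #   bit 19 = 1  t=0,i=1
  #..#. -> .   bit 18 = 0  t=0,i=10
  #...# -> .   bit 17 = 0  t=1,i=16
  #.... -> .   bit 16 = 0  t=1,i=10
  .#### -> #   bit 15 = 1  t=0,i=3
  .###. -> #   bit 14 = 1  t=2,i=1
  .##.# -> #   bit 13 = 1  t=0,i=14
  .##.. -> #   bit 12 = 1  t=0,i=8
  .#.## -> .   bit 11 = 0  t=0,i=12
  .#.#. -> .   bit 10 = 0  t=3,i=6
  .#..# -> .   bit 9 = 0  t=0,i=0
  .#... -> #   bit 8 = 1  t=1,i=9
  ..### -> #   bit 7 = 1  t=0,i=2
  ..##. -> .   bit 6 = 0  t=2,i=8
  ..#.# -> .   bit 5 = 0  t=0,i=11
  ..#.. -> #   bit 4 = 1  t=1,i=8
  ...## -> #   bit 3 = 1  t=1,i=0
  ...#. -> #   bit 2 = 1  t=1,i=13
  ....# -> .   bit 1 = 0  t=1,i=12
  ..... -> .   bit 0 = 0  t=1,i=11
  bits 01100000100010001111000110011100 = 1619587484

1619587484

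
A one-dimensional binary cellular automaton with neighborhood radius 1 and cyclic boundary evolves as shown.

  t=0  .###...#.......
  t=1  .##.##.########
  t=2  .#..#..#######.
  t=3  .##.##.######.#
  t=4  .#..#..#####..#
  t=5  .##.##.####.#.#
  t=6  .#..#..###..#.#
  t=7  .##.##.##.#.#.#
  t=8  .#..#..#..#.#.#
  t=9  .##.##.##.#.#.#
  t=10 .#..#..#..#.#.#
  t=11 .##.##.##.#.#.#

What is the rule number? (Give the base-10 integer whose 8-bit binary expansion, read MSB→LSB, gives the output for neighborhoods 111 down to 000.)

157

  ###|#  b7=1 t=0,i=2
  ##.|.  b6=0 t=0,i=3
  #.#|.  b5=0 t=1,i=0
  #..|#  b4=1 t=0,i=4
  .##|#  b3=1 t=0,i=1
  .#.|#  b2=1 t=0,i=7
  ..#|.  b1=0 t=0,i=0
  ...|#  b0=1 t=0,i=5
  bits 10011101 = 157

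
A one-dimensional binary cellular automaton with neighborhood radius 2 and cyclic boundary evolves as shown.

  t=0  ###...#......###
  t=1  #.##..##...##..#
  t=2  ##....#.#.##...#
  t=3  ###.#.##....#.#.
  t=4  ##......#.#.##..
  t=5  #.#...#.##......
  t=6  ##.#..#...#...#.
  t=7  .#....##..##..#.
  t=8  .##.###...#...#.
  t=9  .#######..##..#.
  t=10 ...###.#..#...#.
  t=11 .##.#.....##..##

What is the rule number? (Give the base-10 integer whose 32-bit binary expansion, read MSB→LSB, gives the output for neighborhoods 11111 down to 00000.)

2575328634

  ##### -> #   bit 31 = 1  t=0,i=0
  ####. -> .   bit 30 = 0  t=0,i=1
  ###.# -> .   bit 29 = 0  t=3,i=2
  ###.. -> #   bit 28 = 1  t=0,i=2
  ##.## -> #   bit 27 = 1  t=1,i=1
  ##.#. -> .   bit 26 = 0  t=3,i=3
  ##..# -> .   bit 25 = 0  t=1,i=4
  ##... -> #   bit 24 = 1  t=0,i=3
  #.### -> #   bit 23 = 1  t=3,i=0
  #.##. -> .   bit 22 = 0  t=1,i=2
  #.#.# -> .   bit 21 = 0  t=2,i=8
  #.#.. -> .   bit 20 = 0  t=5,i=2
  #..## -> .   bit 19 = 0  t=1,i=5
  #..#. -> .   bit 18 = 0  t=6,i=5
  #...# -> .   bit 17 = 0  t=0,i=4
  #.... -> .   bit 16 = 0  t=0,i=8
  .#### -> .   bit 15 = 0  t=0,i=14
  .###. -> #   bit 14 = 1  t=2,i=0
  .##.# -> #   bit 13 = 1  t=1,i=0
  .##.. -> .   bit 12 = 0  t=1,i=3
  .#.## -> .   bit 11 = 0  t=2,i=9
  .#.#. -> #   bit 10 = 1  t=2,i=7
  .#..# -> .   bit 9 = 0  t=6,i=4
  .#... -> #   bit 8 = 1  t=0,i=7
  ..### -> .   bit 7 = 0  t=0,i=13
  ..##. -> #   bit 6 = 1  t=1,i=6
  ..#.# -> #   bit 5 = 1  t=2,i=6
  ..#.. -> #   bit 4 = 1  t=0,i=6
  ...## -> #   bit 3 = 1  t=0,i=12
  ...#. -> .   bit 2 = 0  t=0,i=5
  ....# -> #   bit 1 = 1  t=0,i=11
  ..... -> .   bit 0 = 0  t=0,i=9
  bits 10011001100000000110010101111010 = 2575328634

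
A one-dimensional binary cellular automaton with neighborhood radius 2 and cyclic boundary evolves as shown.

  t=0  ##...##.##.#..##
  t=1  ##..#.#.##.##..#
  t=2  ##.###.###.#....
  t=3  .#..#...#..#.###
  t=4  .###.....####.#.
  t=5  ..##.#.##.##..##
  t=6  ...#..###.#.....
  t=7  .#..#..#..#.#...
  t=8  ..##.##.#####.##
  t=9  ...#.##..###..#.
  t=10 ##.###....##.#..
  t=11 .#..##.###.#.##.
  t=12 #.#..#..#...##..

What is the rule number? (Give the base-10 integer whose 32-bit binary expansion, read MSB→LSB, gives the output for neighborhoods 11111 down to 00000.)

  #####|#  b31=1 t=8,i=10
  ####.|#  b30=1 t=0,i=0
  ###.#|.  b29=0 t=2,i=5
  ###..|#  b28=1 t=0,i=1
  ##.##|.  b27=0 t=0,i=7
  ##.#.|.  b26=0 t=0,i=10
  ##..#|.  b25=0 t=1,i=2
  ##...|.  b24=0 t=0,i=2
  #.###|.  b23=0 t=2,i=3
  #.##.|#  b22=1 t=0,i=8
  #.#.#|.  b21=0 t=1,i=6
  #.#..|#  b20=1 t=0,i=11
  #..##|.  b19=0 t=0,i=13
  #..#.|#  b18=1 t=1,i=3
  #...#|.  b17=0 t=0,i=3
  #....|#  b16=1 t=2,i=13
  .####|#  b15=1 t=0,i=15
  .###.|#  b14=1 t=1,i=0
  .##.#|#  b13=1 t=0,i=6
  .##..|.  b12=0 t=1,i=12
  .#.##|#  b11=1 t=1,i=7
  .#.#.|#  b10=1 t=1,i=5
  .#..#|#  b9=1 t=0,i=12
  .#...|.  b8=0 t=2,i=12
  ..###|.  b7=0 t=0,i=14
  ..##.|.  b6=0 t=0,i=5
  ..#.#|#  b5=1 t=1,i=4
  ..#..|.  b4=0 t=3,i=4
  ...##|#  b3=1 t=0,i=4
  ...#.|.  b2=0 t=3,i=7
  ....#|#  b1=1 t=2,i=14
  .....|.  b0=0 t=4,i=6
  bits 11010000010101011110111000101010 = 3495292458

3495292458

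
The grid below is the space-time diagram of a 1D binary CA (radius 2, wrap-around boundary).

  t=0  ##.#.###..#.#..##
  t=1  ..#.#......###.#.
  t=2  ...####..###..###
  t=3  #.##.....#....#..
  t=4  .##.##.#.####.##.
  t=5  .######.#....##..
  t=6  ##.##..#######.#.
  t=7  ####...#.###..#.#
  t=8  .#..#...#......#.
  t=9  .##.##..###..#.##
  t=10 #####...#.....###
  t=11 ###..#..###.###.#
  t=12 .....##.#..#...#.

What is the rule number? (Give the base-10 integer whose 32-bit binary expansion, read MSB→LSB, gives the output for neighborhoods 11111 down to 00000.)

2370908122

  ##### -> #   bit 31 = 1  t=5,i=3
  ####. -> .   bit 30 = 0  t=0,i=0
  ###.# -> .   bit 29 = 0  t=0,i=1
  ###.. -> .   bit 28 = 0  t=0,i=7
  ##.## -> #   bit 27 = 1  t=4,i=3
  ##.#. -> #   bit 26 = 1  t=0,i=2
  ##..# -> .   bit 25 = 0  t=0,i=8
  ##... -> #   bit 24 = 1  t=2,i=0
  #.### -> .   bit 23 = 0  t=0,i=5
  #.##. -> #   bit 22 = 1  t=3,i=2
  #.#.# -> .   bit 21 = 0  t=0,i=3
  #.#.. -> #   bit 20 = 1  t=0,i=12
  #..## -> .   bit 19 = 0  t=0,i=14
  #..#. -> .   bit 18 = 0  t=0,i=9
  #...# -> .   bit 17 = 0  t=1,i=0
  #.... -> #   bit 16 = 1  t=1,i=6
  .#### -> .   bit 15 = 0  t=0,i=16
  .###. -> .   bit 14 = 0  t=0,i=6
  .##.# -> #   bit 13 = 1  t=4,i=2
  .##.. -> .   bit 12 = 0  t=3,i=3
  .#.## -> #   bit 11 = 1  t=0,i=4
  .#.#. -> #   bit 10 = 1  t=0,i=11
  .#..# -> #   bit 9 = 1  t=0,i=13
  .#... -> #   bit 8 = 1  t=1,i=5
  ..### -> #   bit 7 = 1  t=0,i=15
  ..##. -> #   bit 6 = 1  t=4,i=1
  ..#.# -> .   bit 5 = 0  t=0,i=10
  ..#.. -> #   bit 4 = 1  t=3,i=9
  ...## -> #   bit 3 = 1  t=1,i=10
  ...#. -> .   bit 2 = 0  t=1,i=1
  ....# -> #   bit 1 = 1  t=1,i=9
  ..... -> .   bit 0 = 0  t=1,i=7
  bits 10001101010100010010111111011010 = 2370908122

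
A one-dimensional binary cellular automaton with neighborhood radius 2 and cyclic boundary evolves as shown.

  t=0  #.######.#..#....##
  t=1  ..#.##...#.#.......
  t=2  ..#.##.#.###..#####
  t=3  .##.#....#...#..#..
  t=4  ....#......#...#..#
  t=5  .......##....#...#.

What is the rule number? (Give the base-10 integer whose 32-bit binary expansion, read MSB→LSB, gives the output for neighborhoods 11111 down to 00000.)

  nb #####: next=#  (t=0,i=4, bit31=1)
  nb ####.: next=.  (t=0,i=6, bit30=0)
  nb ###.#: next=.  (t=0,i=0, bit29=0)
  nb ###..: next=.  (t=2,i=11, bit28=0)
  nb ##.##: next=.  (t=0,i=1, bit27=0)
  nb ##.#.: next=.  (t=0,i=8, bit26=0)
  nb ##..#: next=.  (t=2,i=0, bit25=0)
  nb ##...: next=.  (t=1,i=6, bit24=0)
  nb #.###: next=#  (t=0,i=2, bit23=1)
  nb #.##.: next=#  (t=1,i=4, bit22=1)
  nb #.#.#: next=.  (t=2,i=7, bit21=0)
  nb #.#..: next=#  (t=0,i=9, bit20=1)
  nb #..##: next=#  (t=2,i=13, bit19=1)
  nb #..#.: next=#  (t=0,i=11, bit18=1)
  nb #...#: next=#  (t=1,i=7, bit17=1)
  nb #....: next=.  (t=0,i=14, bit16=0)
  nb .####: next=.  (t=0,i=3, bit15=0)
  nb .###.: next=.  (t=0,i=18, bit14=0)
  nb .##.#: next=.  (t=2,i=5, bit13=0)
  nb .##..: next=#  (t=1,i=5, bit12=1)
  nb .#.##: next=.  (t=1,i=3, bit11=0)
  nb .#.#.: next=#  (t=1,i=10, bit10=1)
  nb .#..#: next=.  (t=0,i=10, bit9=0)
  nb .#...: next=.  (t=0,i=13, bit8=0)
  nb ..###: next=.  (t=0,i=17, bit7=0)
  nb ..##.: next=.  (t=3,i=1, bit6=0)
  nb ..#.#: next=#  (t=1,i=2, bit5=1)
  nb ..#..: next=.  (t=0,i=12, bit4=0)
  nb ...##: next=.  (t=0,i=16, bit3=0)
  nb ...#.: next=.  (t=1,i=1, bit2=0)
  nb ....#: next=.  (t=0,i=15, bit1=0)
  nb .....: next=#  (t=1,i=14, bit0=1)
  bits 10000000110111100001010000100001 = 2162037793

2162037793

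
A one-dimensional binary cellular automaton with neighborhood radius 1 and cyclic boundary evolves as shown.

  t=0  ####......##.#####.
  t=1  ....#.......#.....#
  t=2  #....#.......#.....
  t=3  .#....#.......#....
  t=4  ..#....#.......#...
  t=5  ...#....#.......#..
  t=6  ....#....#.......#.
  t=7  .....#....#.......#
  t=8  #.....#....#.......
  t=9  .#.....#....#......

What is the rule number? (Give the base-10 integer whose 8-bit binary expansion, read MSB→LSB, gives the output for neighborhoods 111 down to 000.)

48

  ###|.  b7=0 t=0,i=1
  ##.|.  b6=0 t=0,i=3
  #.#|#  b5=1 t=0,i=12
  #..|#  b4=1 t=0,i=4
  .##|.  b3=0 t=0,i=0
  .#.|.  b2=0 t=1,i=4
  ..#|.  b1=0 t=0,i=9
  ...|.  b0=0 t=0,i=5
  bits 00110000 = 48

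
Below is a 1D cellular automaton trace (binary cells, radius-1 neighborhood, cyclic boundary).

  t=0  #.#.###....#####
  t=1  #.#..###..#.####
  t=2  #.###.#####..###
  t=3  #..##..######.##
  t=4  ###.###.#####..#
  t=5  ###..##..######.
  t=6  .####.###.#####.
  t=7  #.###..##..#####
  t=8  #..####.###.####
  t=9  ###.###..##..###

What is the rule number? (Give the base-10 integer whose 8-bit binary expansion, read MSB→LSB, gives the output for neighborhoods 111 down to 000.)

214

  ### -> #   bit 7 = 1  t=0,i=5
  ##. -> #   bit 6 = 1  t=0,i=0
  #.# -> .   bit 5 = 0  t=0,i=1
  #.. -> #   bit 4 = 1  t=0,i=7
  .## -> .   bit 3 = 0  t=0,i=4
  .#. -> #   bit 2 = 1  t=0,i=2
  ..# -> #   bit 1 = 1  t=0,i=10
  ... -> .   bit 0 = 0  t=0,i=8
  bits 11010110 = 214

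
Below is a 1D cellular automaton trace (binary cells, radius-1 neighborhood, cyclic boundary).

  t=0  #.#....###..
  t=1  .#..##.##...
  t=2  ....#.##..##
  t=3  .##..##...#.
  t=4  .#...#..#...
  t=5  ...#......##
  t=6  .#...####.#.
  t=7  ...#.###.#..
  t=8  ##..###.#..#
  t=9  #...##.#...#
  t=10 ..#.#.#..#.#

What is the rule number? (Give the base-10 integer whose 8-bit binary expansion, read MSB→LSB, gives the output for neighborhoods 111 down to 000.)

  ### -> #   bit 7 = 1  t=0,i=8
  ##. -> .   bit 6 = 0  t=0,i=9
  #.# -> #   bit 5 = 1  t=0,i=1
  #.. -> .   bit 4 = 0  t=0,i=3
  .## -> #   bit 3 = 1  t=0,i=7
  .#. -> .   bit 2 = 0  t=0,i=0
  ..# -> .   bit 1 = 0  t=0,i=6
  ... -> #   bit 0 = 1  t=0,i=4
  bits 10101001 = 169

169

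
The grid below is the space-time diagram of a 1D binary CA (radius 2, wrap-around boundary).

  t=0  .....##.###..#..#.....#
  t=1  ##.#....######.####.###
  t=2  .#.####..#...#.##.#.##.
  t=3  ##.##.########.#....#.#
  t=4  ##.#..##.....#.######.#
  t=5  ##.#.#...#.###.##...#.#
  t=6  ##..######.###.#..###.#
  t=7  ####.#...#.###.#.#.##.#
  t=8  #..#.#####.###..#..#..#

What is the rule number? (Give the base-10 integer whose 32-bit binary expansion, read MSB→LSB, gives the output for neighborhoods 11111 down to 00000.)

  [31] ##### => .  t=1,i=10
  [30] ####. => .  t=1,i=0
  [29] ###.# => #  t=1,i=1
  [28] ###.. => #  t=0,i=10
  [27] ##.## => .  t=0,i=7
  [26] ##.#. => .  t=1,i=2
  [25] ##..# => #  t=0,i=11
  [24] ##... => .  t=4,i=8
  [23] #.### => #  t=0,i=8
  [22] #.##. => #  t=2,i=15
  [21] #.#.# => .  t=2,i=18
  [20] #.#.. => #  t=1,i=3
  [19] #..## => #  t=4,i=5
  [18] #..#. => #  t=0,i=12
  [17] #...# => #  t=2,i=11
  [16] #.... => #  t=0,i=1
  [15] .#### => #  t=1,i=9
  [14] .###. => #  t=0,i=9
  [13] .##.# => .  t=0,i=6
  [12] .##.. => .  t=2,i=21
  [11] .#.## => .  t=2,i=2
  [10] .#.#. => #  t=5,i=4
  [9] .#..# => .  t=0,i=14
  [8] .#... => #  t=0,i=0
  [7] ..### => .  t=1,i=8
  [6] ..##. => .  t=0,i=5
  [5] ..#.# => #  t=2,i=1
  [4] ..#.. => #  t=0,i=13
  [3] ...## => .  t=0,i=4
  [2] ...#. => #  t=0,i=21
  [1] ....# => #  t=0,i=3
  [0] ..... => .  t=0,i=2
  bits 00110010110111111100010100110110 = 853525814

853525814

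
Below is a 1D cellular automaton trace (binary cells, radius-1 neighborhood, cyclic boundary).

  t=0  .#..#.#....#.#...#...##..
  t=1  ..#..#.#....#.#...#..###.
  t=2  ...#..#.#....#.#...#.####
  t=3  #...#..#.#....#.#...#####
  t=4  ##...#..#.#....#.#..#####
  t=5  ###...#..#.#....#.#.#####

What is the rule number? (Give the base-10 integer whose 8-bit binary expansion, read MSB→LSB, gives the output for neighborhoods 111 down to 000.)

248

  ###|#  b7=1 t=1,i=22
  ##.|#  b6=1 t=0,i=22
  #.#|#  b5=1 t=0,i=5
  #..|#  b4=1 t=0,i=2
  .##|#  b3=1 t=0,i=21
  .#.|.  b2=0 t=0,i=1
  ..#|.  b1=0 t=0,i=0
  ...|.  b0=0 t=0,i=8
  bits 11111000 = 248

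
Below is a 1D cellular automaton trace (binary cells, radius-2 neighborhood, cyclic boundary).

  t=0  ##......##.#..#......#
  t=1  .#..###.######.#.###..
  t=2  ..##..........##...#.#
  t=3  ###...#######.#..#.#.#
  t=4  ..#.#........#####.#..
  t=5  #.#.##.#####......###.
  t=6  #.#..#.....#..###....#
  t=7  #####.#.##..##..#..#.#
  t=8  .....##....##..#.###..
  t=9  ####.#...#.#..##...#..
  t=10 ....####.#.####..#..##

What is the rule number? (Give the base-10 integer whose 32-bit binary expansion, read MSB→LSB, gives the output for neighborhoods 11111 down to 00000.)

  #####|.  b31=0 t=1,i=10
  ####.|.  b30=0 t=1,i=12
  ###.#|.  b29=0 t=1,i=6
  ###..|#  b28=1 t=0,i=1
  ##.##|.  b27=0 t=1,i=7
  ##.#.|#  b26=1 t=0,i=10
  ##..#|.  b25=0 t=7,i=10
  ##...|.  b24=0 t=0,i=2
  #.###|.  b23=0 t=1,i=8
  #.##.|.  b22=0 t=5,i=4
  #.#.#|#  b21=1 t=1,i=15
  #.#..|#  b20=1 t=0,i=11
  #..##|#  b19=1 t=1,i=3
  #..#.|#  b18=1 t=0,i=13
  #...#|#  b17=1 t=1,i=21
  #....|.  b16=0 t=0,i=3
  .####|.  b15=0 t=1,i=9
  .###.|.  b14=0 t=0,i=0
  .##.#|#  b13=1 t=0,i=9
  .##..|.  b12=0 t=2,i=3
  .#.##|.  b11=0 t=1,i=16
  .#.#.|.  b10=0 t=2,i=20
  .#..#|#  b9=1 t=0,i=12
  .#...|#  b8=1 t=0,i=15
  ..###|.  b7=0 t=0,i=21
  ..##.|#  b6=1 t=0,i=8
  ..#.#|#  b5=1 t=2,i=19
  ..#..|.  b4=0 t=0,i=14
  ...##|.  b3=0 t=0,i=7
  ...#.|.  b2=0 t=1,i=0
  ....#|#  b1=1 t=0,i=6
  .....|#  b0=1 t=0,i=4
  bits 00010100001111100010001101100011 = 339616611

339616611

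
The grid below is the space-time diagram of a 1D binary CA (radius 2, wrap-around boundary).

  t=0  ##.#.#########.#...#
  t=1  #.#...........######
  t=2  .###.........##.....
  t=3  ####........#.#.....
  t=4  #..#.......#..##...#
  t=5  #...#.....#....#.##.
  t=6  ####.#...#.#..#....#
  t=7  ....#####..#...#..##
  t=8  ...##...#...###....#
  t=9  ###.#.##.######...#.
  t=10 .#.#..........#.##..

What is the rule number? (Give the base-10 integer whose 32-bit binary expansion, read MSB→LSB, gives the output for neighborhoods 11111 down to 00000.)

  nb #####: next=.  (t=0,i=7, bit31=0)
  nb ####.: next=.  (t=0,i=12, bit30=0)
  nb ###.#: next=.  (t=0,i=1, bit29=0)
  nb ###..: next=#  (t=2,i=3, bit28=1)
  nb ##.##: next=.  (t=9,i=8, bit27=0)
  nb ##.#.: next=#  (t=0,i=2, bit26=1)
  nb ##..#: next=.  (t=4,i=1, bit25=0)
  nb ##...: next=.  (t=2,i=4, bit24=0)
  nb #.###: next=.  (t=0,i=5, bit23=0)
  nb #.##.: next=.  (t=5,i=17, bit22=0)
  nb #.#.#: next=.  (t=0,i=3, bit21=0)
  nb #.#..: next=#  (t=0,i=15, bit20=1)
  nb #..##: next=.  (t=4,i=13, bit19=0)
  nb #..#.: next=.  (t=4,i=2, bit18=0)
  nb #...#: next=#  (t=0,i=17, bit17=1)
  nb #....: next=.  (t=1,i=4, bit16=0)
  nb .####: next=.  (t=0,i=6, bit15=0)
  nb .###.: next=#  (t=0,i=0, bit14=1)
  nb .##.#: next=.  (t=5,i=18, bit13=0)
  nb .##..: next=#  (t=2,i=14, bit12=1)
  nb .#.##: next=.  (t=0,i=4, bit11=0)
  nb .#.#.: next=.  (t=3,i=13, bit10=0)
  nb .#..#: next=.  (t=4,i=12, bit9=0)
  nb .#...: next=#  (t=0,i=16, bit8=1)
  nb ..###: next=#  (t=0,i=19, bit7=1)
  nb ..##.: next=.  (t=2,i=13, bit6=0)
  nb ..#.#: next=.  (t=3,i=12, bit5=0)
  nb ..#..: next=.  (t=4,i=3, bit4=0)
  nb ...##: next=#  (t=0,i=18, bit3=1)
  nb ...#.: next=#  (t=3,i=11, bit2=1)
  nb ....#: next=.  (t=1,i=12, bit1=0)
  nb .....: next=.  (t=1,i=5, bit0=0)
  bits 00010100000100100101000110001100 = 336744844

336744844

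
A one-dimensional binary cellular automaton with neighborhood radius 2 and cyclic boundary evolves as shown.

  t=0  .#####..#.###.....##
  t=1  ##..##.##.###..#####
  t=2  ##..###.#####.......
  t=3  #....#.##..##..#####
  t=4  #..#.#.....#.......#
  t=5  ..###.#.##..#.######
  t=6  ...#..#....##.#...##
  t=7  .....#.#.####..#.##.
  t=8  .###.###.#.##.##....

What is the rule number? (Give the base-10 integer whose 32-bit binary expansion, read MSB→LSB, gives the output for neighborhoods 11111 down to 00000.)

  [31] ##### => .  t=0,i=3
  [30] ####. => #  t=0,i=4
  [29] ###.# => .  t=2,i=6
  [28] ###.. => #  t=0,i=5
  [27] ##.## => #  t=0,i=0
  [26] ##.#. => .  t=5,i=5
  [25] ##..# => .  t=0,i=6
  [24] ##... => .  t=0,i=13
  [23] #.### => #  t=0,i=1
  [22] #.##. => .  t=1,i=7
  [21] #.#.# => #  t=5,i=6
  [20] #.#.. => .  t=4,i=5
  [19] #..## => .  t=1,i=3
  [18] #..#. => #  t=0,i=7
  [17] #...# => .  t=6,i=1
  [16] #.... => .  t=0,i=14
  [15] .#### => .  t=0,i=2
  [14] .###. => #  t=0,i=11
  [13] .##.# => #  t=0,i=19
  [12] .##.. => .  t=2,i=1
  [11] .#.## => .  t=0,i=9
  [10] .#.#. => #  t=4,i=4
  [9] .#..# => .  t=6,i=4
  [8] .#... => #  t=4,i=6
  [7] ..### => .  t=1,i=15
  [6] ..##. => #  t=0,i=18
  [5] ..#.# => #  t=0,i=8
  [4] ..#.. => .  t=4,i=11
  [3] ...## => #  t=0,i=17
  [2] ...#. => .  t=3,i=4
  [1] ....# => #  t=0,i=16
  [0] ..... => #  t=0,i=15
  bits 01011000101001000110010101101011 = 1487168875

1487168875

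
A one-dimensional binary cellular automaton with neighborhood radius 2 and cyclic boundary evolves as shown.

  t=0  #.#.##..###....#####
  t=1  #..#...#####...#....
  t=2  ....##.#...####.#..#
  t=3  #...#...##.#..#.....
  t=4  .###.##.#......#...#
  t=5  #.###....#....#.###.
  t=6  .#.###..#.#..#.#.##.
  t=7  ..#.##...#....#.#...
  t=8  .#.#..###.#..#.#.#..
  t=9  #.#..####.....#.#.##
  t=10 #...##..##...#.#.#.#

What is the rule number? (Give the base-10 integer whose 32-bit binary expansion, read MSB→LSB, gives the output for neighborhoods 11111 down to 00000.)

956976580

  nb #####: next=.  (t=0,i=17, bit31=0)
  nb ####.: next=.  (t=0,i=19, bit30=0)
  nb ###.#: next=#  (t=0,i=0, bit29=1)
  nb ###..: next=#  (t=0,i=10, bit28=1)
  nb ##.##: next=#  (t=4,i=4, bit27=1)
  nb ##.#.: next=.  (t=0,i=1, bit26=0)
  nb ##..#: next=.  (t=0,i=6, bit25=0)
  nb ##...: next=#  (t=0,i=11, bit24=1)
  nb #.###: next=.  (t=4,i=1, bit23=0)
  nb #.##.: next=.  (t=0,i=4, bit22=0)
  nb #.#.#: next=.  (t=0,i=2, bit21=0)
  nb #.#..: next=.  (t=2,i=7, bit20=0)
  nb #..##: next=#  (t=0,i=7, bit19=1)
  nb #..#.: next=.  (t=1,i=2, bit18=0)
  nb #...#: next=#  (t=1,i=5, bit17=1)
  nb #....: next=.  (t=0,i=12, bit16=0)
  nb .####: next=.  (t=0,i=16, bit15=0)
  nb .###.: next=#  (t=0,i=9, bit14=1)
  nb .##.#: next=.  (t=2,i=5, bit13=0)
  nb .##..: next=.  (t=0,i=5, bit12=0)
  nb .#.##: next=#  (t=0,i=3, bit11=1)
  nb .#.#.: next=#  (t=6,i=9, bit10=1)
  nb .#..#: next=.  (t=1,i=1, bit9=0)
  nb .#...: next=#  (t=1,i=4, bit8=1)
  nb ..###: next=#  (t=0,i=8, bit7=1)
  nb ..##.: next=#  (t=2,i=4, bit6=1)
  nb ..#.#: next=.  (t=4,i=19, bit5=0)
  nb ..#..: next=.  (t=1,i=0, bit4=0)
  nb ...##: next=.  (t=0,i=14, bit3=0)
  nb ...#.: next=#  (t=1,i=14, bit2=1)
  nb ....#: next=.  (t=0,i=13, bit1=0)
  nb .....: next=.  (t=3,i=17, bit0=0)
  bits 00111001000010100100110111000100 = 956976580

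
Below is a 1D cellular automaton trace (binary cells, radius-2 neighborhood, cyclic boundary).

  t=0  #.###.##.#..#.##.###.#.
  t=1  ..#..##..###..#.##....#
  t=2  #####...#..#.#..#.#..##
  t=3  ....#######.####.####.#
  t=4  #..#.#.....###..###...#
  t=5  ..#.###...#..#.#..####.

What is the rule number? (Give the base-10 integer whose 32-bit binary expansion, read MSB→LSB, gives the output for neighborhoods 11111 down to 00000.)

  nb #####: next=.  (t=2,i=0, bit31=0)
  nb ####.: next=.  (t=2,i=3, bit30=0)
  nb ###.#: next=.  (t=0,i=4, bit29=0)
  nb ###..: next=#  (t=1,i=11, bit28=1)
  nb ##.##: next=#  (t=0,i=5, bit27=1)
  nb ##.#.: next=.  (t=0,i=8, bit26=0)
  nb ##..#: next=.  (t=1,i=7, bit25=0)
  nb ##...: next=#  (t=1,i=18, bit24=1)
  nb #.###: next=#  (t=0,i=2, bit23=1)
  nb #.##.: next=#  (t=0,i=6, bit22=1)
  nb #.#.#: next=.  (t=0,i=0, bit21=0)
  nb #.#..: next=#  (t=0,i=9, bit20=1)
  nb #..##: next=#  (t=1,i=4, bit19=1)
  nb #..#.: next=#  (t=0,i=11, bit18=1)
  nb #...#: next=#  (t=2,i=6, bit17=1)
  nb #....: next=.  (t=1,i=19, bit16=0)
  nb .####: next=#  (t=2,i=22, bit15=1)
  nb .###.: next=.  (t=0,i=3, bit14=0)
  nb .##.#: next=.  (t=0,i=7, bit13=0)
  nb .##..: next=.  (t=1,i=6, bit12=0)
  nb .#.##: next=.  (t=0,i=1, bit11=0)
  nb .#.#.: next=#  (t=0,i=22, bit10=1)
  nb .#..#: next=#  (t=0,i=10, bit9=1)
  nb .#...: next=#  (t=3,i=0, bit8=1)
  nb ..###: next=.  (t=1,i=9, bit7=0)
  nb ..##.: next=.  (t=1,i=5, bit6=0)
  nb ..#.#: next=.  (t=0,i=12, bit5=0)
  nb ..#..: next=#  (t=1,i=2, bit4=1)
  nb ...##: next=#  (t=3,i=3, bit3=1)
  nb ...#.: next=#  (t=1,i=21, bit2=1)
  nb ....#: next=.  (t=1,i=20, bit1=0)
  nb .....: next=.  (t=4,i=8, bit0=0)
  bits 00011001110111101000011100011100 = 434013980

434013980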